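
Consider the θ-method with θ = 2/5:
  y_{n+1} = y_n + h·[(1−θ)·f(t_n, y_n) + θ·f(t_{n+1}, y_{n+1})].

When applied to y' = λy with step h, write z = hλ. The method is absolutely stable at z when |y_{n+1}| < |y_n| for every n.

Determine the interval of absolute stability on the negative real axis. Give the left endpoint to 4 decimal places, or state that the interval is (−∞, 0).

Set f=λy, z=hλ:
  y_{n+1} = y_n + z·[3/5·y_n + 2/5·y_{n+1}] ⇒ (1 − 2/5z)y_{n+1} = (1 + 3/5z)y_n
  Hence R(z) = (1 + 3/5z)/(1 − 2/5z).

Boundary: |R(x)|=1, x<0.
x=-1.49: |R|=0.0664
R=−1: 1+3/5x = −1+2/5x ⇒ -1/5x=2 ⇒ x=2/(-1/5)=-10.0000
Confirm numerically:
  x=-9.632: |R|=0.98483 <1
  x=-9.618: |R|=0.98424 <1
  x=-9.238: |R|=0.96754 <1
  x=-10.265: |R|=1.01038 >1
  x=-10.132: |R|=1.00522 >1
Interval (-10.0000, 0).

z∈(-10.0000,0).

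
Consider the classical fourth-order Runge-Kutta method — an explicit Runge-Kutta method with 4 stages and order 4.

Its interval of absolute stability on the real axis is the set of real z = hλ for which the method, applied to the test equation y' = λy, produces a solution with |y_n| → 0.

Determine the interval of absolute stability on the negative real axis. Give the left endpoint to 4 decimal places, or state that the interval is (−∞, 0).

Set f=λy, z=hλ:
  order 4, 4-stage ⇒ R(z)=1+z+z^2/2+z^3/6+z^4/24
  (e.g. R(-1.37)=0.28667, |R|=0.28667)

Need |R(x)|<1, x<0.
x=-1.37: |R|=0.2867
|R(-1.73)|=0.2767 |R(-0.99)|=0.3784 |R(-0.7)|=0.4978
Bisect:
  x_lo=-3.5625 |R|=2.9589  x_hi=-0.3876 |R|=0.6787
  mid=-1.97505 |R|=0.32533 →hi
  mid=-2.76876 |R|=0.97536 →hi
  mid=-3.16562 |R|=1.74206 →lo
  mid=-2.96719 |R|=1.31071 →lo
  mid=-2.86797 |R|=1.13198 →lo
  mid=-2.81837 |R|=1.05102 →lo
  mid=-2.79356 |R|=1.01254 →lo
  ...
  [-2.78543,-2.78523] ⇒ x*=-2.7853
Stable set (-2.7853, 0).

z∈(-2.7853,0).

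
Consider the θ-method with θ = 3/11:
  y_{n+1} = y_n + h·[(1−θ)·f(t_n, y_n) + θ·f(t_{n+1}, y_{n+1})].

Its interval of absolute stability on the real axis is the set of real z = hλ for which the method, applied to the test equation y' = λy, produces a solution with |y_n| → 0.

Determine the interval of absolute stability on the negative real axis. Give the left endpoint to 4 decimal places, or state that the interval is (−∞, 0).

(-4.4000, 0).

With y'=λy (z=hλ):
  y_{n+1} = y_n + z·[8/11·y_n + 3/11·y_{n+1}] ⇒ (1 − 3/11z)y_{n+1} = (1 + 8/11z)y_n
  Hence R(z) = (1 + 8/11z)/(1 − 3/11z).

Boundary: |R(x)|=1, x<0.
x=-1.03: |R|=0.1959
R=−1: 1+8/11x = −1+3/11x ⇒ -5/11x=2 ⇒ x=2/(-5/11)=-4.4000
Confirm numerically:
  x=-3.215: |R|=0.71301 <1
  x=-2.692: |R|=0.55232 <1
  x=-1.933: |R|=0.26573 <1
  x=-4.909: |R|=1.09892 >1
  x=-4.660: |R|=1.05204 >1
  x=-4.604: |R|=1.04111 >1
Interval (-4.4000, 0).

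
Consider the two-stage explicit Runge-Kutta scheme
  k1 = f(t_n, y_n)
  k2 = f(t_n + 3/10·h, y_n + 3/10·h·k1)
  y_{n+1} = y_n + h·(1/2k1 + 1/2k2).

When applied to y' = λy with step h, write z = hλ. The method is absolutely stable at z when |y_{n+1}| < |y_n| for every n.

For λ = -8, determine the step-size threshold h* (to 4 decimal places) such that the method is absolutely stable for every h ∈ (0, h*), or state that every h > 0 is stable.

With y'=λy (z=hλ):
  k1=λy_n ⇒ h·k1=z·y_n;  k2=λ(1+3/10z)y_n ⇒ h·k2=z(1+3/10z)y_n
  y_{n+1}/y_n = 1 + 1/2z + 1/2z(1+3/10z) = 1 + z + 3/20z²
  so R(z) = 1 + z + 3/20z².

Solve |R(x)|<1 on ℝ⁻.
x=-1.46: |R|=0.1403
R=1: x+3/20x²=0 ⇒ x=−20/3=-6.6667; min R=1−1/(4·3/20)=-0.6667>−1
Confirm numerically:
  x=-4.740: |R|=0.36986 <1
  x=-3.603: |R|=0.65576 <1
  x=-3.130: |R|=0.66046 <1
  x=-7.196: |R|=1.57136 >1
  x=-7.163: |R|=1.53329 >1
  x=-6.871: |R|=1.21060 >1
Stable set (-6.6667, 0).

(-6.6667,0); λ=-8 ⇒ h* = (20/3)/8 = 0.8333.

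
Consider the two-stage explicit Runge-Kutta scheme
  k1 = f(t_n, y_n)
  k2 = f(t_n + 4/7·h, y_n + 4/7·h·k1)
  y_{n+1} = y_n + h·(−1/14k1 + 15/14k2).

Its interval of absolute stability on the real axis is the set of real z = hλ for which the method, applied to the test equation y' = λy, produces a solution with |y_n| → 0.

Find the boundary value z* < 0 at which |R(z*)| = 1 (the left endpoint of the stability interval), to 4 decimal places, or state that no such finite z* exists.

left endpoint -1.6333.

On y'=λy, z=hλ:
  k1=λy_n ⇒ h·k1=z·y_n;  k2=λ(1+4/7z)y_n ⇒ h·k2=z(1+4/7z)y_n
  y_{n+1}/y_n = 1 − 1/14z + 15/14z(1+4/7z) = 1 + z + 30/49z²
  ⇒ R(z) = 1 + z + 30/49z².

Solve |R(x)|<1 on ℝ⁻.
x=-0.44: |R|=0.6785
R=1: x+30/49x²=0 ⇒ x=−49/30=-1.6333; min R=1−1/(4·30/49)=0.5917>−1
Confirm numerically:
  x=-1.302: |R|=0.73588 <1
  x=-1.084: |R|=0.63542 <1
  x=-0.977: |R|=0.60741 <1
  x=-2.029: |R|=1.49151 >1
  x=-1.908: |R|=1.32086 >1
  x=-1.885: |R|=1.29044 >1
So |R|<1 on (-1.6333, 0).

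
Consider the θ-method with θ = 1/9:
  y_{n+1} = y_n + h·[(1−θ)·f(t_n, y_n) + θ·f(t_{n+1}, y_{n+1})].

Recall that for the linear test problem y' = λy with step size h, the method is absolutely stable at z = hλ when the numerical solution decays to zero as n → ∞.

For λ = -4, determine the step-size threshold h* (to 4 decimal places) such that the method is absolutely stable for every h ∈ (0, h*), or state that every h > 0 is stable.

With y'=λy (z=hλ):
  y_{n+1} = y_n + z·[8/9·y_n + 1/9·y_{n+1}] ⇒ (1 − 1/9z)y_{n+1} = (1 + 8/9z)y_n
  so R(z) = (1 + 8/9z)/(1 − 1/9z).

Solve |R(x)|<1 on ℝ⁻.
x=-0.51: |R|=0.5174
R=−1: 1+8/9x = −1+1/9x ⇒ -7/9x=2 ⇒ x=2/(-7/9)=-2.5714
Confirm numerically:
  x=-2.535: |R|=0.97789 <1
  x=-2.289: |R|=0.82487 <1
  x=-1.830: |R|=0.52078 <1
  x=-1.460: |R|=0.25621 <1
  x=-3.014: |R|=1.25787 >1
  x=-2.880: |R|=1.18182 >1
  x=-2.707: |R|=1.08106 >1
So |R|<1 on (-2.5714, 0).

(-2.5714,0); λ=-4 ⇒ h* = (18/7)/4 = 0.6429.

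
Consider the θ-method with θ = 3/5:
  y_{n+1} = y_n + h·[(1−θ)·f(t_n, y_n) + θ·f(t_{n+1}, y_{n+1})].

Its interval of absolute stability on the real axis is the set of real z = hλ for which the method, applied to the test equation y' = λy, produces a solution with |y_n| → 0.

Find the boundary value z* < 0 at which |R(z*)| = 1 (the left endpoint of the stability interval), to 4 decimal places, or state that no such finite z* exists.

With y'=λy (z=hλ):
  y_{n+1} = y_n + z·[2/5·y_n + 3/5·y_{n+1}] ⇒ (1 − 3/5z)y_{n+1} = (1 + 2/5z)y_n
  R(z) = (1 + 2/5z)/(1 − 3/5z).

Find x<0 with |R(x)|<1.
x=-1.11: |R|=0.3337
x=-2: |R|=0.0909
x=-10: |R|=0.4286
x=-100: |R|=0.6393
θ=3/5≥1/2 ⇒ |1+2/5x|<|1−3/5x| ∀x<0 ⇒ unbounded interval.

interval (−∞, 0).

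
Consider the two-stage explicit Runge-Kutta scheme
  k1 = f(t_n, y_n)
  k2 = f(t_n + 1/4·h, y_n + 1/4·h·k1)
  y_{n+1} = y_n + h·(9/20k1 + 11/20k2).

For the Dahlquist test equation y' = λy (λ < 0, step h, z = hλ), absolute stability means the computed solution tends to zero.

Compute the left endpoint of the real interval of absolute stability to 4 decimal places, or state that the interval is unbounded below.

On y'=λy, z=hλ:
  k1=λy_n ⇒ h·k1=z·y_n;  k2=λ(1+1/4z)y_n ⇒ h·k2=z(1+1/4z)y_n
  y_{n+1}/y_n = 1 + 9/20z + 11/20z(1+1/4z) = 1 + z + 11/80z²
  ⇒ R(z) = 1 + z + 11/80z².

Solve |R(x)|<1 on ℝ⁻.
x=-1: |R|=0.1375
R=1: x+11/80x²=0 ⇒ x=−80/11=-7.2727; min R=1−1/(4·11/80)=-0.8182>−1
Confirm numerically:
  x=-7.028: |R|=0.76351 <1
  x=-5.614: |R|=0.28041 <1
  x=-4.974: |R|=0.57216 <1
  x=-7.600: |R|=1.34200 >1
  x=-7.588: |R|=1.32894 >1
Stable set (-7.2727, 0).

z* = -7.2727.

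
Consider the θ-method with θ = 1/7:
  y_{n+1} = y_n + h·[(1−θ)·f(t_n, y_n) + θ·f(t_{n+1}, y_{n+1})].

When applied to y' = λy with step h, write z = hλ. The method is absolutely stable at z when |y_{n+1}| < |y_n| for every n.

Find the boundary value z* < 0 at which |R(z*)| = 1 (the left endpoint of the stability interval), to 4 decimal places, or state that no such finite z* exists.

On y'=λy, z=hλ:
  y_{n+1} = y_n + z·[6/7·y_n + 1/7·y_{n+1}] ⇒ (1 − 1/7z)y_{n+1} = (1 + 6/7z)y_n
  ⇒ R(z) = (1 + 6/7z)/(1 − 1/7z).

Need |R(x)|<1, x<0.
x=-1.34: |R|=0.1247
R=−1: 1+6/7x = −1+1/7x ⇒ -5/7x=2 ⇒ x=2/(-5/7)=-2.8000
Confirm numerically:
  x=-1.937: |R|=0.51718 <1
  x=-1.783: |R|=0.42104 <1
  x=-1.241: |R|=0.05412 <1
  x=-3.078: |R|=1.13792 >1
  x=-3.046: |R|=1.12244 >1
So |R|<1 on (-2.8000, 0).

left endpoint -2.8000.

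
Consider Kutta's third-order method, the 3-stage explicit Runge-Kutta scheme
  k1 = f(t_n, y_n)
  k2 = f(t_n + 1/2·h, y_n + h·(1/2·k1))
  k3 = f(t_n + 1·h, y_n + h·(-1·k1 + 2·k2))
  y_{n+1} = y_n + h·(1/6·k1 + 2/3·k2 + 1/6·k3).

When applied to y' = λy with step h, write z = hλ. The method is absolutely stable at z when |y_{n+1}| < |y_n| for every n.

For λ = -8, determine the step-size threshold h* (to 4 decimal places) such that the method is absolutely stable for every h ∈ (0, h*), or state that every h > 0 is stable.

(-2.5127,0); λ=-8 ⇒ h* = 0.3141.

Set f=λy, z=hλ:
  order 3, 3-stage ⇒ R(z)=1+z+z^2/2+z^3/6
  (e.g. R(-1.28)=0.18967, |R|=0.18967)

Find x<0 with |R(x)|<1.
x=-1.28: |R|=0.1897
|R(-2.88)|=1.7141 |R(-1.79)|=0.1438 |R(-1.38)|=0.1342
Bisect:
  x_lo=-3.2313 |R|=2.6340  x_hi=-0.1997 |R|=0.8189
  mid=-1.71551 |R|=0.08548 →hi
  mid=-2.47343 |R|=0.93652 →hi
  mid=-2.85239 |R|=1.65222 →lo
  mid=-2.66291 |R|=1.26452 →lo
  mid=-2.56817 |R|=1.09348 →lo
  mid=-2.52080 |R|=1.01329 →lo
  mid=-2.49711 |R|=0.97448 →hi
  mid=-2.50896 |R|=0.99378 →hi
  ...
  [-2.51284,-2.51266] ⇒ x*=-2.5127
Stable set (-2.5127, 0).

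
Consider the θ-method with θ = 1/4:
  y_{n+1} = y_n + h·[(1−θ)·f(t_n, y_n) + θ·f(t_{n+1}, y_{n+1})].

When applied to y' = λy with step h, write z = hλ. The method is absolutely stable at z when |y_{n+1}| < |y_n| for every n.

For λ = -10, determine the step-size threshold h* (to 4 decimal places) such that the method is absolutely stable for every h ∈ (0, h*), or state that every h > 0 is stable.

(-4.0000,0); λ=-10 ⇒ h* = (4)/10 = 0.4000.

Set f=λy, z=hλ:
  y_{n+1} = y_n + z·[3/4·y_n + 1/4·y_{n+1}] ⇒ (1 − 1/4z)y_{n+1} = (1 + 3/4z)y_n
  R(z) = (1 + 3/4z)/(1 − 1/4z).

Find x<0 with |R(x)|<1.
x=-1.61: |R|=0.1480
R=−1: 1+3/4x = −1+1/4x ⇒ -1/2x=2 ⇒ x=2/(-1/2)=-4.0000
Confirm numerically:
  x=-3.906: |R|=0.97622 <1
  x=-3.905: |R|=0.97596 <1
  x=-1.610: |R|=0.14795 <1
  x=-4.416: |R|=1.09886 >1
  x=-4.137: |R|=1.03367 >1
  x=-4.052: |R|=1.01292 >1
So |R|<1 on (-4.0000, 0).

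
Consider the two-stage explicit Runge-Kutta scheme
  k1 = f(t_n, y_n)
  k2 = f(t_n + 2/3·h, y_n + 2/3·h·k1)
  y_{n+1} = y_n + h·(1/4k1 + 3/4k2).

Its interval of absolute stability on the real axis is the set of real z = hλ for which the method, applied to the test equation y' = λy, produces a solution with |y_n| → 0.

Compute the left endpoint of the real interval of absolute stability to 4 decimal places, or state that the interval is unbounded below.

Test eqn y'=λy, z=hλ:
  k1=λy_n ⇒ h·k1=z·y_n;  k2=λ(1+2/3z)y_n ⇒ h·k2=z(1+2/3z)y_n
  y_{n+1}/y_n = 1 + 1/4z + 3/4z(1+2/3z) = 1 + z + 1/2z²
  R(z) = 1 + z + 1/2z².

Boundary: |R(x)|=1, x<0.
x=-1.8: |R|=0.8200
R=1: x+1/2x²=0 ⇒ x=−2=-2.0000; min R=1−1/(4·1/2)=0.5000>−1
Confirm numerically:
  x=-1.916: |R|=0.91953 <1
  x=-1.645: |R|=0.70801 <1
  x=-1.189: |R|=0.51786 <1
  x=-1.143: |R|=0.51022 <1
  x=-2.256: |R|=1.28877 >1
  x=-2.054: |R|=1.05546 >1
Interval (-2.0000, 0).

z* = -2.0000.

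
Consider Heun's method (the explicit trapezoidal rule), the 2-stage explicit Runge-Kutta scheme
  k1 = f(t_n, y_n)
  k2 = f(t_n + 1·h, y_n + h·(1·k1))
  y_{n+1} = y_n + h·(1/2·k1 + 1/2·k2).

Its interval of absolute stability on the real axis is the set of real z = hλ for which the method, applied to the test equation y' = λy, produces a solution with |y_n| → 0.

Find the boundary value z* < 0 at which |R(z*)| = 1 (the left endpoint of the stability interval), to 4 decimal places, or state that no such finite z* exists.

left endpoint -2.0000.

On y'=λy, z=hλ:
  order 2, 2-stage ⇒ R(z)=1+z+z^2/2
  (e.g. R(-0.7)=0.54500, |R|=0.54500)

Boundary: |R(x)|=1, x<0.
x=-0.7: |R|=0.5450
|R(-1.9)|=0.9050 |R(-0.8)|=0.5200 |R(-0.78)|=0.5242
Bisect:
  x_lo=-2.8182 |R|=2.1529  x_hi=-0.3044 |R|=0.7419
  mid=-1.56128 |R|=0.65752 →hi
  mid=-2.18973 |R|=1.20773 →lo
  mid=-1.87551 |R|=0.88326 →hi
  mid=-2.03262 |R|=1.03315 →lo
  mid=-1.95406 |R|=0.95512 →hi
  mid=-1.99334 |R|=0.99337 →hi
  mid=-2.01298 |R|=1.01307 →lo
  mid=-2.00316 |R|=1.00317 →lo
  ...
  [-2.00009,-1.99994] ⇒ x*=-2.0000
Interval (-2.0000, 0).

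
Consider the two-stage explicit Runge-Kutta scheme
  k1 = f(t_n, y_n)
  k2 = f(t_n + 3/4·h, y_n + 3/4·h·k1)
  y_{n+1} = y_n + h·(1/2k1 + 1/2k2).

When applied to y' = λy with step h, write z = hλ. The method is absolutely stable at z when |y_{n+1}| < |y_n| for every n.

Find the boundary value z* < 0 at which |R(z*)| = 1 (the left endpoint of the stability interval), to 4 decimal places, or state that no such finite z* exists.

z* = -2.6667.

On y'=λy, z=hλ:
  k1=λy_n ⇒ h·k1=z·y_n;  k2=λ(1+3/4z)y_n ⇒ h·k2=z(1+3/4z)y_n
  y_{n+1}/y_n = 1 + 1/2z + 1/2z(1+3/4z) = 1 + z + 3/8z²
  so R(z) = 1 + z + 3/8z².

Boundary: |R(x)|=1, x<0.
x=-1.77: |R|=0.4048
R=1: x+3/8x²=0 ⇒ x=−8/3=-2.6667; min R=1−1/(4·3/8)=0.3333>−1
Confirm numerically:
  x=-2.182: |R|=0.60342 <1
  x=-1.280: |R|=0.33440 <1
  x=-1.186: |R|=0.34147 <1
  x=-3.262: |R|=1.72824 >1
  x=-2.735: |R|=1.07008 >1
Interval (-2.6667, 0).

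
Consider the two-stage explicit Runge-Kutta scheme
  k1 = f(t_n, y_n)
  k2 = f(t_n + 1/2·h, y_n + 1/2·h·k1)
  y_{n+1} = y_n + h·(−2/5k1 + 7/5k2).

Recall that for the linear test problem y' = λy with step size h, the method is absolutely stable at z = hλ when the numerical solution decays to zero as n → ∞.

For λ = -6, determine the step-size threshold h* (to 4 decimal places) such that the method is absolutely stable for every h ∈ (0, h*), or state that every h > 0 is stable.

(-1.4286,0); λ=-6 ⇒ h* = (10/7)/6 = 0.2381.

On y'=λy, z=hλ:
  k1=λy_n ⇒ h·k1=z·y_n;  k2=λ(1+1/2z)y_n ⇒ h·k2=z(1+1/2z)y_n
  y_{n+1}/y_n = 1 − 2/5z + 7/5z(1+1/2z) = 1 + z + 7/10z²
  R(z) = 1 + z + 7/10z².

Find x<0 with |R(x)|<1.
x=-1.37: |R|=0.9438
R=1: x+7/10x²=0 ⇒ x=−10/7=-1.4286; min R=1−1/(4·7/10)=0.6429>−1
Confirm numerically:
  x=-1.401: |R|=0.97296 <1
  x=-1.212: |R|=0.81626 <1
  x=-0.641: |R|=0.64662 <1
  x=-1.924: |R|=1.66724 >1
  x=-1.895: |R|=1.61872 >1
Interval (-1.4286, 0).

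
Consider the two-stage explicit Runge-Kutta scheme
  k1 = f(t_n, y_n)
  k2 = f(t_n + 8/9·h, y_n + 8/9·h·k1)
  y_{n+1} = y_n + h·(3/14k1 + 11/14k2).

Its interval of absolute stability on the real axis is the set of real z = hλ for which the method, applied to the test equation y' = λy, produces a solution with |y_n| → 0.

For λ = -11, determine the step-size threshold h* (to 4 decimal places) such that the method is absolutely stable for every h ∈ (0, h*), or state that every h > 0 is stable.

(-1.4318,0); λ=-11 ⇒ h* = (63/44)/11 = 0.1302.

On y'=λy, z=hλ:
  k1=λy_n ⇒ h·k1=z·y_n;  k2=λ(1+8/9z)y_n ⇒ h·k2=z(1+8/9z)y_n
  y_{n+1}/y_n = 1 + 3/14z + 11/14z(1+8/9z) = 1 + z + 44/63z²
  ⇒ R(z) = 1 + z + 44/63z².

Find x<0 with |R(x)|<1.
x=-0.96: |R|=0.6837
R=1: x+44/63x²=0 ⇒ x=−63/44=-1.4318; min R=1−1/(4·44/63)=0.6420>−1
Confirm numerically:
  x=-1.279: |R|=0.86349 <1
  x=-1.133: |R|=0.76354 <1
  x=-1.040: |R|=0.71540 <1
  x=-1.634: |R|=1.23073 >1
  x=-1.488: |R|=1.05839 >1
So |R|<1 on (-1.4318, 0).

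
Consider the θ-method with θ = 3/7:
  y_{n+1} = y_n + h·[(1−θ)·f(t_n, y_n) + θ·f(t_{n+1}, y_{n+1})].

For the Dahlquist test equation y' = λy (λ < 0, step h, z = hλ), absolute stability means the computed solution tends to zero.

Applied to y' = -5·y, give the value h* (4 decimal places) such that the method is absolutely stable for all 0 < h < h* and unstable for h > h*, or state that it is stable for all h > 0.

(-14.0000,0); λ=-5 ⇒ h* = (14)/5 = 2.8000.

On y'=λy, z=hλ:
  y_{n+1} = y_n + z·[4/7·y_n + 3/7·y_{n+1}] ⇒ (1 − 3/7z)y_{n+1} = (1 + 4/7z)y_n
  ⇒ R(z) = (1 + 4/7z)/(1 − 3/7z).

Boundary: |R(x)|=1, x<0.
x=-1.53: |R|=0.0759
R=−1: 1+4/7x = −1+3/7x ⇒ -1/7x=2 ⇒ x=2/(-1/7)=-14.0000
Confirm numerically:
  x=-12.362: |R|=0.96285 <1
  x=-11.605: |R|=0.94272 <1
  x=-8.955: |R|=0.85103 <1
  x=-6.814: |R|=0.73814 <1
  x=-14.427: |R|=1.00849 >1
  x=-14.046: |R|=1.00094 >1
  x=-14.045: |R|=1.00092 >1
So |R|<1 on (-14.0000, 0).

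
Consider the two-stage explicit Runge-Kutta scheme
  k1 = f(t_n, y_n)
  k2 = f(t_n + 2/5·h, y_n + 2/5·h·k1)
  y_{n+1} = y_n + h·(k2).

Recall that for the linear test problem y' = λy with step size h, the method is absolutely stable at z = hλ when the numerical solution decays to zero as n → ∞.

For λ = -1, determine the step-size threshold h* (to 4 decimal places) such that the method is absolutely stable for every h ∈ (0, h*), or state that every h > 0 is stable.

With y'=λy (z=hλ):
  k1=λy_n ⇒ h·k1=z·y_n;  k2=λ(1+2/5z)y_n ⇒ h·k2=z(1+2/5z)y_n
  y_{n+1}/y_n = 1 + z(1+2/5z) = 1 + z + 2/5z²
  Hence R(z) = 1 + z + 2/5z².

Need |R(x)|<1, x<0.
x=-1.02: |R|=0.3962
R=1: x+2/5x²=0 ⇒ x=−5/2=-2.5000; min R=1−1/(4·2/5)=0.3750>−1
Confirm numerically:
  x=-2.417: |R|=0.91976 <1
  x=-1.806: |R|=0.49865 <1
  x=-1.374: |R|=0.38115 <1
  x=-1.049: |R|=0.39116 <1
  x=-3.079: |R|=1.71310 >1
  x=-2.825: |R|=1.36725 >1
  x=-2.752: |R|=1.27740 >1
Stable set (-2.5000, 0).

(-2.5000,0); λ=-1 ⇒ h* = (5/2)/1 = 2.5000.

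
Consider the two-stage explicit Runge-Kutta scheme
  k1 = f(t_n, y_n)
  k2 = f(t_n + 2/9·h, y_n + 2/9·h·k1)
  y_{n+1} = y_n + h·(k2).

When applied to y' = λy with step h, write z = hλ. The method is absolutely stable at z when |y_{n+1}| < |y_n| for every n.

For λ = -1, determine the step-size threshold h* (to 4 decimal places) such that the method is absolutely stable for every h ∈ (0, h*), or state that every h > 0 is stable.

(-4.5000,0); λ=-1 ⇒ h* = (9/2)/1 = 4.5000.

Test eqn y'=λy, z=hλ:
  k1=λy_n ⇒ h·k1=z·y_n;  k2=λ(1+2/9z)y_n ⇒ h·k2=z(1+2/9z)y_n
  y_{n+1}/y_n = 1 + z(1+2/9z) = 1 + z + 2/9z²
  R(z) = 1 + z + 2/9z².

Boundary: |R(x)|=1, x<0.
x=-0.31: |R|=0.7114
R=1: x+2/9x²=0 ⇒ x=−9/2=-4.5000; min R=1−1/(4·2/9)=-0.1250>−1
Confirm numerically:
  x=-3.975: |R|=0.53625 <1
  x=-3.699: |R|=0.34158 <1
  x=-3.339: |R|=0.13854 <1
  x=-3.110: |R|=0.03936 <1
  x=-5.030: |R|=1.59242 >1
  x=-4.629: |R|=1.13270 >1
  x=-4.528: |R|=1.02817 >1
Interval (-4.5000, 0).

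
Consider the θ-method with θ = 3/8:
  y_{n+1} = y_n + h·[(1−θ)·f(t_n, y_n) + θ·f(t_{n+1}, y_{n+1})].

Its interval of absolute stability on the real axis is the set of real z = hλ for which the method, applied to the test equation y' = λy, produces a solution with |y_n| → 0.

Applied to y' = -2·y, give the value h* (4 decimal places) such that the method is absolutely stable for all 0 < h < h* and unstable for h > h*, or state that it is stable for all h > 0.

Test eqn y'=λy, z=hλ:
  y_{n+1} = y_n + z·[5/8·y_n + 3/8·y_{n+1}] ⇒ (1 − 3/8z)y_{n+1} = (1 + 5/8z)y_n
  R(z) = (1 + 5/8z)/(1 − 3/8z).

Find x<0 with |R(x)|<1.
x=-0.43: |R|=0.6297
R=−1: 1+5/8x = −1+3/8x ⇒ -1/4x=2 ⇒ x=2/(-1/4)=-8.0000
Confirm numerically:
  x=-7.903: |R|=0.99388 <1
  x=-5.908: |R|=0.83735 <1
  x=-4.246: |R|=0.63796 <1
  x=-8.579: |R|=1.03432 >1
  x=-8.131: |R|=1.00809 >1
So |R|<1 on (-8.0000, 0).

(-8.0000,0); λ=-2 ⇒ h* = (8)/2 = 4.0000.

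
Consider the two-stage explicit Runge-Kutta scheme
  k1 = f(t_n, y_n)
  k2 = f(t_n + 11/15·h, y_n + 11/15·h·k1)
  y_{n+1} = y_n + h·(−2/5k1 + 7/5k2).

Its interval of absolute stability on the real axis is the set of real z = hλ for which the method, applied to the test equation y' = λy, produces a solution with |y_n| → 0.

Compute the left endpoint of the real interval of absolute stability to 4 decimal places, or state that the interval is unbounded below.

left endpoint -0.9740.

On y'=λy, z=hλ:
  k1=λy_n ⇒ h·k1=z·y_n;  k2=λ(1+11/15z)y_n ⇒ h·k2=z(1+11/15z)y_n
  y_{n+1}/y_n = 1 − 2/5z + 7/5z(1+11/15z) = 1 + z + 77/75z²
  R(z) = 1 + z + 77/75z².

Find x<0 with |R(x)|<1.
x=-0.85: |R|=0.8918
R=1: x+77/75x²=0 ⇒ x=−75/77=-0.9740; min R=1−1/(4·77/75)=0.7565>−1
Confirm numerically:
  x=-0.892: |R|=0.92488 <1
  x=-0.756: |R|=0.83078 <1
  x=-0.509: |R|=0.75699 <1
  x=-0.503: |R|=0.75676 <1
  x=-1.473: |R|=1.75459 >1
  x=-1.196: |R|=1.27256 >1
Interval (-0.9740, 0).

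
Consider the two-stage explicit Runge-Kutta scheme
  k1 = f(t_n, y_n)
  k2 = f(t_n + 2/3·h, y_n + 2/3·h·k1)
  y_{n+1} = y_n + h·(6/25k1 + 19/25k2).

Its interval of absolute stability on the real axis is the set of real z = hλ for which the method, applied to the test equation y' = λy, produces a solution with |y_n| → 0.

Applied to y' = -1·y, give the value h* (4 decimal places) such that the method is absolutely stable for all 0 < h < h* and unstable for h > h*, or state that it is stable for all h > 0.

(-1.9737,0); λ=-1 ⇒ h* = (75/38)/1 = 1.9737.

Test eqn y'=λy, z=hλ:
  k1=λy_n ⇒ h·k1=z·y_n;  k2=λ(1+2/3z)y_n ⇒ h·k2=z(1+2/3z)y_n
  y_{n+1}/y_n = 1 + 6/25z + 19/25z(1+2/3z) = 1 + z + 38/75z²
  ⇒ R(z) = 1 + z + 38/75z².

Solve |R(x)|<1 on ℝ⁻.
x=-0.52: |R|=0.6170
R=1: x+38/75x²=0 ⇒ x=−75/38=-1.9737; min R=1−1/(4·38/75)=0.5066>−1
Confirm numerically:
  x=-1.274: |R|=0.54836 <1
  x=-0.854: |R|=0.51552 <1
  x=-0.832: |R|=0.51873 <1
  x=-2.538: |R|=1.72566 >1
  x=-2.459: |R|=1.60465 >1
  x=-2.453: |R|=1.59572 >1
So |R|<1 on (-1.9737, 0).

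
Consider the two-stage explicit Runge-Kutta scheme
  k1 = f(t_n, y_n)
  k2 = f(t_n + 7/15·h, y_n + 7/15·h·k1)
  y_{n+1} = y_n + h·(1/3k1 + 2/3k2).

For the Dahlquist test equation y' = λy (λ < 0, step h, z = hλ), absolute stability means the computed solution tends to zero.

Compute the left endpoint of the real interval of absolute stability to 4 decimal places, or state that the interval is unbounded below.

With y'=λy (z=hλ):
  k1=λy_n ⇒ h·k1=z·y_n;  k2=λ(1+7/15z)y_n ⇒ h·k2=z(1+7/15z)y_n
  y_{n+1}/y_n = 1 + 1/3z + 2/3z(1+7/15z) = 1 + z + 14/45z²
  so R(z) = 1 + z + 14/45z².

Boundary: |R(x)|=1, x<0.
x=-0.73: |R|=0.4358
R=1: x+14/45x²=0 ⇒ x=−45/14=-3.2143; min R=1−1/(4·14/45)=0.1964>−1
Confirm numerically:
  x=-2.862: |R|=0.68632 <1
  x=-2.587: |R|=0.49513 <1
  x=-1.576: |R|=0.19673 <1
  x=-3.736: |R|=1.60639 >1
  x=-3.465: |R|=1.27027 >1
  x=-3.237: |R|=1.02287 >1
Stable set (-3.2143, 0).

z* = -3.2143.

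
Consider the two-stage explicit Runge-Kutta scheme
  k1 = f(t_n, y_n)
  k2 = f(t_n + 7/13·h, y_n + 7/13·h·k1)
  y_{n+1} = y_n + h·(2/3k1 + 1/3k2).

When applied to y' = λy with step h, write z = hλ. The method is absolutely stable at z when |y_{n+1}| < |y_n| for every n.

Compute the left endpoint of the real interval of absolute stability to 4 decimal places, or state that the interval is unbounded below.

Test eqn y'=λy, z=hλ:
  k1=λy_n ⇒ h·k1=z·y_n;  k2=λ(1+7/13z)y_n ⇒ h·k2=z(1+7/13z)y_n
  y_{n+1}/y_n = 1 + 2/3z + 1/3z(1+7/13z) = 1 + z + 7/39z²
  R(z) = 1 + z + 7/39z².

Solve |R(x)|<1 on ℝ⁻.
x=-0.77: |R|=0.3364
R=1: x+7/39x²=0 ⇒ x=−39/7=-5.5714; min R=1−1/(4·7/39)=-0.3929>−1
Confirm numerically:
  x=-5.192: |R|=0.64641 <1
  x=-4.331: |R|=0.03574 <1
  x=-3.687: |R|=0.24706 <1
  x=-5.923: |R|=1.37376 >1
  x=-5.761: |R|=1.19602 >1
  x=-5.712: |R|=1.14412 >1
Interval (-5.5714, 0).

left endpoint -5.5714.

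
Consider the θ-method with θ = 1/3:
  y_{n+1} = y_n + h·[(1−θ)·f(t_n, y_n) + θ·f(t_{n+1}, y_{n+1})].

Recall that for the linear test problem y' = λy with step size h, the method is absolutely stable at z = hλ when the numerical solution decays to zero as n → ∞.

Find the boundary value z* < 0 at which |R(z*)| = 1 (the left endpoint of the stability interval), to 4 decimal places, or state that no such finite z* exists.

With y'=λy (z=hλ):
  y_{n+1} = y_n + z·[2/3·y_n + 1/3·y_{n+1}] ⇒ (1 − 1/3z)y_{n+1} = (1 + 2/3z)y_n
  Hence R(z) = (1 + 2/3z)/(1 − 1/3z).

Solve |R(x)|<1 on ℝ⁻.
x=-0.91: |R|=0.3018
R=−1: 1+2/3x = −1+1/3x ⇒ -1/3x=2 ⇒ x=2/(-1/3)=-6.0000
Confirm numerically:
  x=-4.910: |R|=0.86220 <1
  x=-4.828: |R|=0.85028 <1
  x=-4.261: |R|=0.76050 <1
  x=-6.331: |R|=1.03547 >1
  x=-6.237: |R|=1.02566 >1
  x=-6.061: |R|=1.00673 >1
Interval (-6.0000, 0).

z* = -6.0000.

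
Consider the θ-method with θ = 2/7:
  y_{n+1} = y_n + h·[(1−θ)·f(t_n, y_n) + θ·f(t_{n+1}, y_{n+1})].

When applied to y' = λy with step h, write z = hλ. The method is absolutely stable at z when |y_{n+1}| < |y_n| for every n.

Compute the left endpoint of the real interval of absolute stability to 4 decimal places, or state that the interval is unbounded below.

z* = -4.6667.

With y'=λy (z=hλ):
  y_{n+1} = y_n + z·[5/7·y_n + 2/7·y_{n+1}] ⇒ (1 − 2/7z)y_{n+1} = (1 + 5/7z)y_n
  R(z) = (1 + 5/7z)/(1 − 2/7z).

Boundary: |R(x)|=1, x<0.
x=-1.52: |R|=0.0598
R=−1: 1+5/7x = −1+2/7x ⇒ -3/7x=2 ⇒ x=2/(-3/7)=-4.6667
Confirm numerically:
  x=-3.678: |R|=0.79340 <1
  x=-2.933: |R|=0.59576 <1
  x=-2.074: |R|=0.30230 <1
  x=-5.109: |R|=1.07707 >1
  x=-4.724: |R|=1.01046 >1
  x=-4.689: |R|=1.00409 >1
Interval (-4.6667, 0).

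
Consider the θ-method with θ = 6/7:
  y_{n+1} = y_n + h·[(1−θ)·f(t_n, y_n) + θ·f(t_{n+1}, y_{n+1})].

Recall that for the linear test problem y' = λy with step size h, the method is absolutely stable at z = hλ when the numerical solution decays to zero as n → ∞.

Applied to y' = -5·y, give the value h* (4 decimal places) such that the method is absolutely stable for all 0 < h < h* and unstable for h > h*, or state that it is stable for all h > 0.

On y'=λy, z=hλ:
  y_{n+1} = y_n + z·[1/7·y_n + 6/7·y_{n+1}] ⇒ (1 − 6/7z)y_{n+1} = (1 + 1/7z)y_n
  ⇒ R(z) = (1 + 1/7z)/(1 − 6/7z).

Solve |R(x)|<1 on ℝ⁻.
x=-1.78: |R|=0.2952
x=-2: |R|=0.2632
x=-10: |R|=0.0448
x=-100: |R|=0.1532
θ=6/7≥1/2 ⇒ |1+1/7x|<|1−6/7x| ∀x<0 ⇒ stable on all of ℝ⁻.

interval (−∞, 0). Any h>0 works for λ=-5.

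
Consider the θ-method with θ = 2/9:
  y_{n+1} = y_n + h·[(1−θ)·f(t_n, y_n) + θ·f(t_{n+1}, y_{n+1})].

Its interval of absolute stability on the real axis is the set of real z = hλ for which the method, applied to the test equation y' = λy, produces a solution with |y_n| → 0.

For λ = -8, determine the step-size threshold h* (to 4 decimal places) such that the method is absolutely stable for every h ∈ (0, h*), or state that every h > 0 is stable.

(-3.6000,0); λ=-8 ⇒ h* = (18/5)/8 = 0.4500.

Test eqn y'=λy, z=hλ:
  y_{n+1} = y_n + z·[7/9·y_n + 2/9·y_{n+1}] ⇒ (1 − 2/9z)y_{n+1} = (1 + 7/9z)y_n
  ⇒ R(z) = (1 + 7/9z)/(1 − 2/9z).

Boundary: |R(x)|=1, x<0.
x=-0.98: |R|=0.1953
R=−1: 1+7/9x = −1+2/9x ⇒ -5/9x=2 ⇒ x=2/(-5/9)=-3.6000
Confirm numerically:
  x=-2.997: |R|=0.79892 <1
  x=-2.854: |R|=0.74640 <1
  x=-2.355: |R|=0.54595 <1
  x=-4.185: |R|=1.16839 >1
  x=-3.744: |R|=1.04367 >1
So |R|<1 on (-3.6000, 0).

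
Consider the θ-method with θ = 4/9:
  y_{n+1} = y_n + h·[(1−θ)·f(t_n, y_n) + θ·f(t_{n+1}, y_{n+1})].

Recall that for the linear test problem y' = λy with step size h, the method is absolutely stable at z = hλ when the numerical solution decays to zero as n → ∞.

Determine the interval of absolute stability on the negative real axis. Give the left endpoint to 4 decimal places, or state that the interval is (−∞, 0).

With y'=λy (z=hλ):
  y_{n+1} = y_n + z·[5/9·y_n + 4/9·y_{n+1}] ⇒ (1 − 4/9z)y_{n+1} = (1 + 5/9z)y_n
  ⇒ R(z) = (1 + 5/9z)/(1 − 4/9z).

Need |R(x)|<1, x<0.
x=-0.91: |R|=0.3521
R=−1: 1+5/9x = −1+4/9x ⇒ -1/9x=2 ⇒ x=2/(-1/9)=-18.0000
Confirm numerically:
  x=-16.389: |R|=0.97839 <1
  x=-14.233: |R|=0.94287 <1
  x=-13.449: |R|=0.92753 <1
  x=-11.208: |R|=0.87383 <1
  x=-18.547: |R|=1.00658 >1
  x=-18.498: |R|=1.00600 >1
Interval (-18.0000, 0).

(-18.0000, 0).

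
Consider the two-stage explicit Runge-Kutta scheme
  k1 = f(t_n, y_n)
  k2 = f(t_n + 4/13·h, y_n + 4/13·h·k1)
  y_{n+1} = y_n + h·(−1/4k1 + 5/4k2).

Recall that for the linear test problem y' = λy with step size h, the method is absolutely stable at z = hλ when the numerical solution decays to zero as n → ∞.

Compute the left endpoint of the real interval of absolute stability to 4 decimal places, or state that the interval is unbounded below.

z* = -2.6000.

With y'=λy (z=hλ):
  k1=λy_n ⇒ h·k1=z·y_n;  k2=λ(1+4/13z)y_n ⇒ h·k2=z(1+4/13z)y_n
  y_{n+1}/y_n = 1 − 1/4z + 5/4z(1+4/13z) = 1 + z + 5/13z²
  so R(z) = 1 + z + 5/13z².

Find x<0 with |R(x)|<1.
x=-1.13: |R|=0.3611
R=1: x+5/13x²=0 ⇒ x=−13/5=-2.6000; min R=1−1/(4·5/13)=0.3500>−1
Confirm numerically:
  x=-2.121: |R|=0.60925 <1
  x=-2.067: |R|=0.57627 <1
  x=-1.092: |R|=0.36664 <1
  x=-3.186: |R|=1.71808 >1
  x=-3.046: |R|=1.52251 >1
Interval (-2.6000, 0).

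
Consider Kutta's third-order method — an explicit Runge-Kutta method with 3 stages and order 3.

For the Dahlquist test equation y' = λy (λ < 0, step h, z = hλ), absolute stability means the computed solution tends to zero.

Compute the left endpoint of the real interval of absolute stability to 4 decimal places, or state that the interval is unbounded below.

Set f=λy, z=hλ:
  order 3, 3-stage ⇒ R(z)=1+z+z^2/2+z^3/6
  (e.g. R(-1.41)=0.11685, |R|=0.11685)

Solve |R(x)|<1 on ℝ⁻.
x=-1.41: |R|=0.1168
|R(-2.08)|=0.4166 |R(-1.8)|=0.1520 |R(-0.51)|=0.5979
Bisect:
  x_lo=-3.3796 |R|=3.1023  x_hi=-0.3695 |R|=0.6904
  mid=-1.87456 |R|=0.21543 →hi
  mid=-2.62710 |R|=1.19816 →lo
  mid=-2.25083 |R|=0.61825 →hi
  mid=-2.43896 |R|=0.88274 →hi
  mid=-2.53303 |R|=1.03367 →lo
  mid=-2.48600 |R|=0.95656 →hi
  mid=-2.50952 |R|=0.99470 →hi
  mid=-2.52127 |R|=1.01408 →lo
  ...
  [-2.51282,-2.51264] ⇒ x*=-2.5127
Stable set (-2.5127, 0).

z* = -2.5127.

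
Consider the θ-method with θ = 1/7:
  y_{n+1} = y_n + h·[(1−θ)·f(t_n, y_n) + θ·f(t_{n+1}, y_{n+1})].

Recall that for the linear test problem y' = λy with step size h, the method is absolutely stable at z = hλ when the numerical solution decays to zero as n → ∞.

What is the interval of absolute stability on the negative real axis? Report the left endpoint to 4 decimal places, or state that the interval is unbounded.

z∈(-2.8000,0).

With y'=λy (z=hλ):
  y_{n+1} = y_n + z·[6/7·y_n + 1/7·y_{n+1}] ⇒ (1 − 1/7z)y_{n+1} = (1 + 6/7z)y_n
  R(z) = (1 + 6/7z)/(1 − 1/7z).

Solve |R(x)|<1 on ℝ⁻.
x=-0.48: |R|=0.5508
R=−1: 1+6/7x = −1+1/7x ⇒ -5/7x=2 ⇒ x=2/(-5/7)=-2.8000
Confirm numerically:
  x=-2.531: |R|=0.85888 <1
  x=-2.443: |R|=0.81097 <1
  x=-2.111: |R|=0.62189 <1
  x=-2.053: |R|=0.58743 <1
  x=-3.278: |R|=1.23254 >1
  x=-3.183: |R|=1.18806 >1
Interval (-2.8000, 0).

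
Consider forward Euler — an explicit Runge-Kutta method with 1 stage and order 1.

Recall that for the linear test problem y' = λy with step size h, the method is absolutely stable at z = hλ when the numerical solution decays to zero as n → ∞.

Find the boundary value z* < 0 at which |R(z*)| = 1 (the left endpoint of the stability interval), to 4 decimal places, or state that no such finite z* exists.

On y'=λy, z=hλ:
  order 1, 1-stage ⇒ R(z)=1+z
  (e.g. R(-0.32)=0.68000, |R|=0.68000)

Find x<0 with |R(x)|<1.
x=-0.32: |R|=0.6800
|R(-1.54)|=0.5400 |R(-1.08)|=0.0800 |R(-0.98)|=0.0200
Bisect:
  x_lo=-2.8779 |R|=1.8779  x_hi=-0.2485 |R|=0.7515
  mid=-1.56320 |R|=0.56320 →hi
  mid=-2.22057 |R|=1.22057 →lo
  mid=-1.89189 |R|=0.89189 →hi
  mid=-2.05623 |R|=1.05623 →lo
  mid=-1.97406 |R|=0.97406 →hi
  mid=-2.01514 |R|=1.01514 →lo
  mid=-1.99460 |R|=0.99460 →hi
  mid=-2.00487 |R|=1.00487 →lo
  mid=-1.99974 |R|=0.99974 →hi
  ...
  [-2.00006,-1.99990] ⇒ x*=-2.0000
Interval (-2.0000, 0).

z* = -2.0000.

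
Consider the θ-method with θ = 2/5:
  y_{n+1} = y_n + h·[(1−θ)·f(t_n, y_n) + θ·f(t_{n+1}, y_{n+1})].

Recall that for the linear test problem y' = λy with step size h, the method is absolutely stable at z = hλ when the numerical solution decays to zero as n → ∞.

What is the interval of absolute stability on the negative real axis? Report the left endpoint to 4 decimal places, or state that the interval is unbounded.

(-10.0000, 0).

Test eqn y'=λy, z=hλ:
  y_{n+1} = y_n + z·[3/5·y_n + 2/5·y_{n+1}] ⇒ (1 − 2/5z)y_{n+1} = (1 + 3/5z)y_n
  ⇒ R(z) = (1 + 3/5z)/(1 − 2/5z).

Boundary: |R(x)|=1, x<0.
x=-1.55: |R|=0.0432
R=−1: 1+3/5x = −1+2/5x ⇒ -1/5x=2 ⇒ x=2/(-1/5)=-10.0000
Confirm numerically:
  x=-8.845: |R|=0.94910 <1
  x=-7.539: |R|=0.87743 <1
  x=-6.646: |R|=0.81664 <1
  x=-5.730: |R|=0.74058 <1
  x=-10.494: |R|=1.01901 >1
  x=-10.138: |R|=1.00546 >1
  x=-10.104: |R|=1.00413 >1
Stable set (-10.0000, 0).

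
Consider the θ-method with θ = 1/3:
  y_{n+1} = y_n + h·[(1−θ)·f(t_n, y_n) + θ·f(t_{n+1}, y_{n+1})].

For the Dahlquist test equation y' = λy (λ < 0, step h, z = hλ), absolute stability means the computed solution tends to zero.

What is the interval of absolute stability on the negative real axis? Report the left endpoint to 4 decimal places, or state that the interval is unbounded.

With y'=λy (z=hλ):
  y_{n+1} = y_n + z·[2/3·y_n + 1/3·y_{n+1}] ⇒ (1 − 1/3z)y_{n+1} = (1 + 2/3z)y_n
  ⇒ R(z) = (1 + 2/3z)/(1 − 1/3z).

Need |R(x)|<1, x<0.
x=-1.22: |R|=0.1327
R=−1: 1+2/3x = −1+1/3x ⇒ -1/3x=2 ⇒ x=2/(-1/3)=-6.0000
Confirm numerically:
  x=-4.446: |R|=0.79130 <1
  x=-3.879: |R|=0.69167 <1
  x=-3.837: |R|=0.68363 <1
  x=-2.838: |R|=0.45838 <1
  x=-6.404: |R|=1.04296 >1
  x=-6.175: |R|=1.01907 >1
Interval (-6.0000, 0).

z∈(-6.0000,0).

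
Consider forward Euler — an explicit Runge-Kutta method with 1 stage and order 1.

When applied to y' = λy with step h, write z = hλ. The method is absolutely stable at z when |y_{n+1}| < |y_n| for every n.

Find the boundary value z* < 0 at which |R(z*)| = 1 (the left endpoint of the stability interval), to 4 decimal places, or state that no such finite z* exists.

Set f=λy, z=hλ:
  order 1, 1-stage ⇒ R(z)=1+z
  (e.g. R(-0.59)=0.41000, |R|=0.41000)

Boundary: |R(x)|=1, x<0.
x=-0.59: |R|=0.4100
|R(-2.09)|=1.0900 |R(-1.24)|=0.2400 |R(-1.09)|=0.0900
Bisect:
  x_lo=-2.3467 |R|=1.3467  x_hi=-0.3868 |R|=0.6132
  mid=-1.36675 |R|=0.36675 →hi
  mid=-1.85673 |R|=0.85673 →hi
  mid=-2.10172 |R|=1.10172 →lo
  mid=-1.97923 |R|=0.97923 →hi
  mid=-2.04048 |R|=1.04048 →lo
  mid=-2.00985 |R|=1.00985 →lo
  mid=-1.99454 |R|=0.99454 →hi
  mid=-2.00220 |R|=1.00220 →lo
  mid=-1.99837 |R|=0.99837 →hi
  mid=-2.00028 |R|=1.00028 →lo
  ...
  [-2.00004,-1.99992] ⇒ x*=-2.0000
Stable set (-2.0000, 0).

left endpoint -2.0000.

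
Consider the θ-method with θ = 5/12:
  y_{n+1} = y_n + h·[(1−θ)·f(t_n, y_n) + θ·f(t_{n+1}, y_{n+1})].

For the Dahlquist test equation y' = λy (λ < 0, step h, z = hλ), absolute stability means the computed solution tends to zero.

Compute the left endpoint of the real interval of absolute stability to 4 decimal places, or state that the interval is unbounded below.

left endpoint -12.0000.

Test eqn y'=λy, z=hλ:
  y_{n+1} = y_n + z·[7/12·y_n + 5/12·y_{n+1}] ⇒ (1 − 5/12z)y_{n+1} = (1 + 7/12z)y_n
  R(z) = (1 + 7/12z)/(1 − 5/12z).

Boundary: |R(x)|=1, x<0.
x=-1.02: |R|=0.2842
R=−1: 1+7/12x = −1+5/12x ⇒ -1/6x=2 ⇒ x=2/(-1/6)=-12.0000
Confirm numerically:
  x=-7.765: |R|=0.83335 <1
  x=-6.594: |R|=0.75957 <1
  x=-6.331: |R|=0.74028 <1
  x=-12.452: |R|=1.01217 >1
  x=-12.289: |R|=1.00787 >1
So |R|<1 on (-12.0000, 0).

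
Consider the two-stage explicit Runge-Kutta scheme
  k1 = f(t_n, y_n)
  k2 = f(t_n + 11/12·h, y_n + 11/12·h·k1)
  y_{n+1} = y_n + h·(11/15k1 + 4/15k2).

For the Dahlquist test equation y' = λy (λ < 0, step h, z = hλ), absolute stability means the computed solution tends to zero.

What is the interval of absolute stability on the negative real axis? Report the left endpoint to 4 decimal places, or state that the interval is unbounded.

z∈(-4.0909,0).

On y'=λy, z=hλ:
  k1=λy_n ⇒ h·k1=z·y_n;  k2=λ(1+11/12z)y_n ⇒ h·k2=z(1+11/12z)y_n
  y_{n+1}/y_n = 1 + 11/15z + 4/15z(1+11/12z) = 1 + z + 11/45z²
  Hence R(z) = 1 + z + 11/45z².

Find x<0 with |R(x)|<1.
x=-0.46: |R|=0.5917
R=1: x+11/45x²=0 ⇒ x=−45/11=-4.0909; min R=1−1/(4·11/45)=-0.0227>−1
Confirm numerically:
  x=-4.005: |R|=0.91589 <1
  x=-3.296: |R|=0.35955 <1
  x=-2.535: |R|=0.03586 <1
  x=-4.324: |R|=1.24637 >1
  x=-4.269: |R|=1.18584 >1
Stable set (-4.0909, 0).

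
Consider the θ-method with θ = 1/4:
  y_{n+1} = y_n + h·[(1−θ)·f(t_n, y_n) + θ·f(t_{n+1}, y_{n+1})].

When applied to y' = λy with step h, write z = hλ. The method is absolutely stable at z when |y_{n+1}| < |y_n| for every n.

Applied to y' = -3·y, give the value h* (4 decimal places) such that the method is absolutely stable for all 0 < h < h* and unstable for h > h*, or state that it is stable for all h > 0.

Test eqn y'=λy, z=hλ:
  y_{n+1} = y_n + z·[3/4·y_n + 1/4·y_{n+1}] ⇒ (1 − 1/4z)y_{n+1} = (1 + 3/4z)y_n
  so R(z) = (1 + 3/4z)/(1 − 1/4z).

Boundary: |R(x)|=1, x<0.
x=-0.54: |R|=0.5242
R=−1: 1+3/4x = −1+1/4x ⇒ -1/2x=2 ⇒ x=2/(-1/2)=-4.0000
Confirm numerically:
  x=-3.951: |R|=0.98767 <1
  x=-3.875: |R|=0.96825 <1
  x=-3.842: |R|=0.95970 <1
  x=-3.394: |R|=0.83608 <1
  x=-4.329: |R|=1.07900 >1
  x=-4.241: |R|=1.05849 >1
  x=-4.191: |R|=1.04664 >1
Interval (-4.0000, 0).

(-4.0000,0); λ=-3 ⇒ h* = (4)/3 = 1.3333.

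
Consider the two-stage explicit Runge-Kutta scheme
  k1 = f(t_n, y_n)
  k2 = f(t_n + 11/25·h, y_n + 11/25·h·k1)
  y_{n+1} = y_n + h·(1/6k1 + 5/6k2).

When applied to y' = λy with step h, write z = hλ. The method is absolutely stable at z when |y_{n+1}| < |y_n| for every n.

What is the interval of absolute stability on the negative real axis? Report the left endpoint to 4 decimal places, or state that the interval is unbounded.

(-2.7273, 0).

On y'=λy, z=hλ:
  k1=λy_n ⇒ h·k1=z·y_n;  k2=λ(1+11/25z)y_n ⇒ h·k2=z(1+11/25z)y_n
  y_{n+1}/y_n = 1 + 1/6z + 5/6z(1+11/25z) = 1 + z + 11/30z²
  Hence R(z) = 1 + z + 11/30z².

Boundary: |R(x)|=1, x<0.
x=-0.8: |R|=0.4347
R=1: x+11/30x²=0 ⇒ x=−30/11=-2.7273; min R=1−1/(4·11/30)=0.3182>−1
Confirm numerically:
  x=-2.264: |R|=0.61542 <1
  x=-1.645: |R|=0.34721 <1
  x=-1.527: |R|=0.32797 <1
  x=-2.940: |R|=1.22932 >1
  x=-2.778: |R|=1.05167 >1
Interval (-2.7273, 0).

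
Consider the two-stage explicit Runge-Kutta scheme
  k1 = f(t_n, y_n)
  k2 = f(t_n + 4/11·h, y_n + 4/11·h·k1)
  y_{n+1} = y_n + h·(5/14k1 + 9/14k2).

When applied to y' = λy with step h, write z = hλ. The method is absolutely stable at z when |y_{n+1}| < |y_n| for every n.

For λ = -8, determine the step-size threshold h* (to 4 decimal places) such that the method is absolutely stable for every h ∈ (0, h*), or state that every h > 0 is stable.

With y'=λy (z=hλ):
  k1=λy_n ⇒ h·k1=z·y_n;  k2=λ(1+4/11z)y_n ⇒ h·k2=z(1+4/11z)y_n
  y_{n+1}/y_n = 1 + 5/14z + 9/14z(1+4/11z) = 1 + z + 18/77z²
  R(z) = 1 + z + 18/77z².

Boundary: |R(x)|=1, x<0.
x=-1.58: |R|=0.0036
R=1: x+18/77x²=0 ⇒ x=−77/18=-4.2778; min R=1−1/(4·18/77)=-0.0694>−1
Confirm numerically:
  x=-4.110: |R|=0.83880 <1
  x=-4.029: |R|=0.76569 <1
  x=-3.853: |R|=0.61740 <1
  x=-2.930: |R|=0.07686 <1
  x=-4.783: |R|=1.56489 >1
  x=-4.603: |R|=1.34995 >1
  x=-4.369: |R|=1.09317 >1
Stable set (-4.2778, 0).

(-4.2778,0); λ=-8 ⇒ h* = (77/18)/8 = 0.5347.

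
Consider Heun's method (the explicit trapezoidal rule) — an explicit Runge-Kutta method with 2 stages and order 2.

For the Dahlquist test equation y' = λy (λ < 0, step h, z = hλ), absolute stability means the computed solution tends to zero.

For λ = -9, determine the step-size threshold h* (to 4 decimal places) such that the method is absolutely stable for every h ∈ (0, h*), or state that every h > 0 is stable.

Test eqn y'=λy, z=hλ:
  order 2, 2-stage ⇒ R(z)=1+z+z^2/2
  (e.g. R(-1.67)=0.72445, |R|=0.72445)

Need |R(x)|<1, x<0.
x=-1.67: |R|=0.7244
|R(-2.38)|=1.4522 |R(-1.05)|=0.5012 |R(-0.91)|=0.5041
Bisect:
  x_lo=-2.6552 |R|=1.8699  x_hi=-0.2110 |R|=0.8113
  mid=-1.43309 |R|=0.59378 →hi
  mid=-2.04416 |R|=1.04513 →lo
  mid=-1.73863 |R|=0.77278 →hi
  mid=-1.89139 |R|=0.89729 →hi
  mid=-1.96778 |R|=0.96830 →hi
  mid=-2.00597 |R|=1.00599 →lo
  mid=-1.98687 |R|=0.98696 →hi
  mid=-1.99642 |R|=0.99643 →hi
  ...
  [-2.00000,-1.99985] ⇒ x*=-2.0000
So |R|<1 on (-2.0000, 0).

(-2.0000,0); λ=-9 ⇒ h* = 0.2222.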